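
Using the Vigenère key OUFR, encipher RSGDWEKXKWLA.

Repeat the key across the message: OUFROUFROUFR
R(17)+O(14): 31≡5 → F
S(18)+U(20): 38≡12 → M
G(6)+F(5): 11 → L
D(3)+R(17): 20 → U
W(22)+O(14): 36≡10 → K
E(4)+U(20): 24 → Y
K(10)+F(5): 15 → P
X(23)+R(17): 40≡14 → O
K(10)+O(14): 24 → Y
W(22)+U(20): 42≡16 → Q
L(11)+F(5): 16 → Q
A(0)+R(17): 17 → R

FMLUKYPOYQQR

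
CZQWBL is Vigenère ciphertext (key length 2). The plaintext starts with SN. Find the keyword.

KM

Subtract each crib letter from the matching ciphertext letter (mod 26):
C(2)−S(18)=-16≡10 → K
Z(25)−N(13)=12 → M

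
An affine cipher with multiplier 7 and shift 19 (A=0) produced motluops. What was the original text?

zdakpdsl

The inverse of 7 mod 26 is 15, since 7·15=105≡1. Apply D(y)=15·(y−19) mod 26:
m(12): 15·(12−19)=-105≡25 → z
o(14): 15·(14−19)=-75≡3 → d
t(19): 15·(19−19)=0 → a
l(11): 15·(11−19)=-120≡10 → k
u(20): 15·(20−19)=15 → p
o(14): 15·(14−19)=-75≡3 → d
p(15): 15·(15−19)=-60≡18 → s
s(18): 15·(18−19)=-15≡11 → l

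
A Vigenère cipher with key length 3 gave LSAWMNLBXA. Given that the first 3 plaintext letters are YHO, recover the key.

Subtract each crib letter from the matching ciphertext letter (mod 26):
L(11)−Y(24)=-13≡13 → N
S(18)−H(7)=11 → L
A(0)−O(14)=-14≡12 → M

NLM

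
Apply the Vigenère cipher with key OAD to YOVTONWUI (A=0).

MOYHOQKUL

Repeat the key across the message: OADOADOAD
Y(24)+O(14): 38≡12 → M
O(14)+A(0): 14 → O
V(21)+D(3): 24 → Y
T(19)+O(14): 33≡7 → H
O(14)+A(0): 14 → O
N(13)+D(3): 16 → Q
W(22)+O(14): 36≡10 → K
U(20)+A(0): 20 → U
I(8)+D(3): 11 → L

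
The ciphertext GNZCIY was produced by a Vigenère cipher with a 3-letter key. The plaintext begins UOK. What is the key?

MZP

Subtract each crib letter from the matching ciphertext letter (mod 26):
G(6)−U(20)=-14≡12 → M
N(13)−O(14)=-1≡25 → Z
Z(25)−K(10)=15 → P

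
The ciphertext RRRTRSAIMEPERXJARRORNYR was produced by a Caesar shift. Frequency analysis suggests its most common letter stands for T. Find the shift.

24

The most frequent ciphertext letter is R (appears 9 times).
R is position 17; T is position 19.
Shift = -2≡24.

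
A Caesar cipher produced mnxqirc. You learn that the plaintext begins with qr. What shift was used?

From the crib: m(12)−q(16)=-4≡22, so the shift is 22.

22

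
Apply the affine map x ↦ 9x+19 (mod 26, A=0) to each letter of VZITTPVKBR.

V(21): 9·21+19=208≡0 → A
Z(25): 9·25+19=244≡10 → K
I(8): 9·8+19=91≡13 → N
T(19): 9·19+19=190≡8 → I
T(19): 9·19+19=190≡8 → I
P(15): 9·15+19=154≡24 → Y
V(21): 9·21+19=208≡0 → A
K(10): 9·10+19=109≡5 → F
B(1): 9·1+19=28≡2 → C
R(17): 9·17+19=172≡16 → Q

AKNIIYAFCQ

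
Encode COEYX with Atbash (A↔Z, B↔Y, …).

C(2) → X(23)
O(14) → L(11)
E(4) → V(21)
Y(24) → B(1)
X(23) → C(2)

XLVBC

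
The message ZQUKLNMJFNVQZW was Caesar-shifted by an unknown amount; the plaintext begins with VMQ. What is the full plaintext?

VMQGHJIFBJRMVS

From the crib: Z(25)−V(21)=4, so the shift is 4.
Subtract 4 from each ciphertext letter:
Z(25): 25−4=21 → V
Q(16): 16−4=12 → M
U(20): 20−4=16 → Q
K(10): 10−4=6 → G
L(11): 11−4=7 → H
N(13): 13−4=9 → J
M(12): 12−4=8 → I
J(9): 9−4=5 → F
F(5): 5−4=1 → B
N(13): 13−4=9 → J
V(21): 21−4=17 → R
Q(16): 16−4=12 → M
Z(25): 25−4=21 → V
W(22): 22−4=18 → S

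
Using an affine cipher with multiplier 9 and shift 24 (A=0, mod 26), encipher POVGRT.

P(15): 9·15+24=159≡3 → D
O(14): 9·14+24=150≡20 → U
V(21): 9·21+24=213≡5 → F
G(6): 9·6+24=78≡0 → A
R(17): 9·17+24=177≡21 → V
T(19): 9·19+24=195≡13 → N

DUFAVN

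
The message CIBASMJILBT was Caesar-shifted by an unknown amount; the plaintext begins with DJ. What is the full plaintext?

From the crib: C(2)−D(3)=-1≡25, so the shift is 25.
Subtract 25 from each ciphertext letter:
C(2): 2−25=-23≡3 → D
I(8): 8−25=-17≡9 → J
B(1): 1−25=-24≡2 → C
A(0): 0−25=-25≡1 → B
S(18): 18−25=-7≡19 → T
M(12): 12−25=-13≡13 → N
J(9): 9−25=-16≡10 → K
I(8): 8−25=-17≡9 → J
L(11): 11−25=-14≡12 → M
B(1): 1−25=-24≡2 → C
T(19): 19−25=-6≡20 → U

DJCBTNKJMCU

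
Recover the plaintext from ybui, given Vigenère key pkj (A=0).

jrlt

Repeat the key across the ciphertext: pkjp
y(24)−p(15): 9 → j
b(1)−k(10): -9≡17 → r
u(20)−j(9): 11 → l
i(8)−p(15): -7≡19 → t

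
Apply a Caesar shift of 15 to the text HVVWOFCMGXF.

H(7): 7+15=22 → W
V(21): 21+15=36≡10 → K
V(21): 21+15=36≡10 → K
W(22): 22+15=37≡11 → L
O(14): 14+15=29≡3 → D
F(5): 5+15=20 → U
C(2): 2+15=17 → R
M(12): 12+15=27≡1 → B
G(6): 6+15=21 → V
X(23): 23+15=38≡12 → M
F(5): 5+15=20 → U

WKKLDURBVMU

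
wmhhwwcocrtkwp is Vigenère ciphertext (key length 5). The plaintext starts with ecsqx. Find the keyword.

Subtract each crib letter from the matching ciphertext letter (mod 26):
w(22)−e(4)=18 → s
m(12)−c(2)=10 → k
h(7)−s(18)=-11≡15 → p
h(7)−q(16)=-9≡17 → r
w(22)−x(23)=-1≡25 → z

skprz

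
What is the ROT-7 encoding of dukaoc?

d(3): 3+7=10 → k
u(20): 20+7=27≡1 → b
k(10): 10+7=17 → r
a(0): 0+7=7 → h
o(14): 14+7=21 → v
c(2): 2+7=9 → j

kbrhvj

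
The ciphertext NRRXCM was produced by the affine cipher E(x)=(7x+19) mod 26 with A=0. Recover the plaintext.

The inverse of 7 mod 26 is 15, since 7·15=105≡1. Apply D(y)=15·(y−19) mod 26:
N(13): 15·(13−19)=-90≡14 → O
R(17): 15·(17−19)=-30≡22 → W
R(17): 15·(17−19)=-30≡22 → W
X(23): 15·(23−19)=60≡8 → I
C(2): 15·(2−19)=-255≡5 → F
M(12): 15·(12−19)=-105≡25 → Z

OWWIFZ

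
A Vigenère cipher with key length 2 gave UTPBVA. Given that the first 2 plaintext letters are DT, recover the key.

RA

Subtract each crib letter from the matching ciphertext letter (mod 26):
U(20)−D(3)=17 → R
T(19)−T(19)=0 → A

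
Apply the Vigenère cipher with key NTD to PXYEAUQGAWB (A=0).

CQBRTXDZDJU

Repeat the key across the message: NTDNTDNTDNT
P(15)+N(13): 28≡2 → C
X(23)+T(19): 42≡16 → Q
Y(24)+D(3): 27≡1 → B
E(4)+N(13): 17 → R
A(0)+T(19): 19 → T
U(20)+D(3): 23 → X
Q(16)+N(13): 29≡3 → D
G(6)+T(19): 25 → Z
A(0)+D(3): 3 → D
W(22)+N(13): 35≡9 → J
B(1)+T(19): 20 → U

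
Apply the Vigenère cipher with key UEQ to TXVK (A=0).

Repeat the key across the message: UEQU
T(19)+U(20): 39≡13 → N
X(23)+E(4): 27≡1 → B
V(21)+Q(16): 37≡11 → L
K(10)+U(20): 30≡4 → E

NBLE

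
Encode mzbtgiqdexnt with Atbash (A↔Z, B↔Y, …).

naygtrjwvcmg

m(12) → n(13)
z(25) → a(0)
b(1) → y(24)
t(19) → g(6)
g(6) → t(19)
i(8) → r(17)
q(16) → j(9)
d(3) → w(22)
e(4) → v(21)
x(23) → c(2)
n(13) → m(12)
t(19) → g(6)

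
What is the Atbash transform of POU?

P(15) → K(10)
O(14) → L(11)
U(20) → F(5)

KLF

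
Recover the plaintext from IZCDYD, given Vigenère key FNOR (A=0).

DMOMTQ

Repeat the key across the ciphertext: FNORFN
I(8)−F(5): 3 → D
Z(25)−N(13): 12 → M
C(2)−O(14): -12≡14 → O
D(3)−R(17): -14≡12 → M
Y(24)−F(5): 19 → T
D(3)−N(13): -10≡16 → Q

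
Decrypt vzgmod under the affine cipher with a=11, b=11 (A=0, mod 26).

igjtfe

The inverse of 11 mod 26 is 19, since 11·19=209≡1. Apply D(y)=19·(y−11) mod 26:
v(21): 19·(21−11)=190≡8 → i
z(25): 19·(25−11)=266≡6 → g
g(6): 19·(6−11)=-95≡9 → j
m(12): 19·(12−11)=19 → t
o(14): 19·(14−11)=57≡5 → f
d(3): 19·(3−11)=-152≡4 → e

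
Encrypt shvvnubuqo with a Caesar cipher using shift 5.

xmaaszgzvt

s(18): 18+5=23 → x
h(7): 7+5=12 → m
v(21): 21+5=26≡0 → a
v(21): 21+5=26≡0 → a
n(13): 13+5=18 → s
u(20): 20+5=25 → z
b(1): 1+5=6 → g
u(20): 20+5=25 → z
q(16): 16+5=21 → v
o(14): 14+5=19 → t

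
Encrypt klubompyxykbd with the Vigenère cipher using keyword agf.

krzburpecyqgd

Repeat the key across the message: agfagfagfagfa
k(10)+a(0): 10 → k
l(11)+g(6): 17 → r
u(20)+f(5): 25 → z
b(1)+a(0): 1 → b
o(14)+g(6): 20 → u
m(12)+f(5): 17 → r
p(15)+a(0): 15 → p
y(24)+g(6): 30≡4 → e
x(23)+f(5): 28≡2 → c
y(24)+a(0): 24 → y
k(10)+g(6): 16 → q
b(1)+f(5): 6 → g
d(3)+a(0): 3 → d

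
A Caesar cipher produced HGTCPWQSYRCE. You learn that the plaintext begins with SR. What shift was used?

15

From the crib: H(7)−S(18)=-11≡15, so the shift is 15.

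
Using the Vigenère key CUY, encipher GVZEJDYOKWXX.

IPXGDBAIIYRV

Repeat the key across the message: CUYCUYCUYCUY
G(6)+C(2): 8 → I
V(21)+U(20): 41≡15 → P
Z(25)+Y(24): 49≡23 → X
E(4)+C(2): 6 → G
J(9)+U(20): 29≡3 → D
D(3)+Y(24): 27≡1 → B
Y(24)+C(2): 26≡0 → A
O(14)+U(20): 34≡8 → I
K(10)+Y(24): 34≡8 → I
W(22)+C(2): 24 → Y
X(23)+U(20): 43≡17 → R
X(23)+Y(24): 47≡21 → V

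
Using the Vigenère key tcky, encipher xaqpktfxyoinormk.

qcandvpvrqslhtwi

Repeat the key across the message: tckytckytckytcky
x(23)+t(19): 42≡16 → q
a(0)+c(2): 2 → c
q(16)+k(10): 26≡0 → a
p(15)+y(24): 39≡13 → n
k(10)+t(19): 29≡3 → d
t(19)+c(2): 21 → v
f(5)+k(10): 15 → p
x(23)+y(24): 47≡21 → v
y(24)+t(19): 43≡17 → r
o(14)+c(2): 16 → q
i(8)+k(10): 18 → s
n(13)+y(24): 37≡11 → l
o(14)+t(19): 33≡7 → h
r(17)+c(2): 19 → t
m(12)+k(10): 22 → w
k(10)+y(24): 34≡8 → i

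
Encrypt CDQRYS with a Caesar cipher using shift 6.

IJWXEY

C(2): 2+6=8 → I
D(3): 3+6=9 → J
Q(16): 16+6=22 → W
R(17): 17+6=23 → X
Y(24): 24+6=30≡4 → E
S(18): 18+6=24 → Y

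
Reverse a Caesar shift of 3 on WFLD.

W(22): 22−3=19 → T
F(5): 5−3=2 → C
L(11): 11−3=8 → I
D(3): 3−3=0 → A

TCIA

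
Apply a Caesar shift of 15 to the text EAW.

E(4): 4+15=19 → T
A(0): 0+15=15 → P
W(22): 22+15=37≡11 → L

TPL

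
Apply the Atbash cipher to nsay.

n(13) → m(12)
s(18) → h(7)
a(0) → z(25)
y(24) → b(1)

mhzb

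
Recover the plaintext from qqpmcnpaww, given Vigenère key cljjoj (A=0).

Repeat the key across the ciphertext: cljjojcljj
q(16)−c(2): 14 → o
q(16)−l(11): 5 → f
p(15)−j(9): 6 → g
m(12)−j(9): 3 → d
c(2)−o(14): -12≡14 → o
n(13)−j(9): 4 → e
p(15)−c(2): 13 → n
a(0)−l(11): -11≡15 → p
w(22)−j(9): 13 → n
w(22)−j(9): 13 → n

ofgdoenpnn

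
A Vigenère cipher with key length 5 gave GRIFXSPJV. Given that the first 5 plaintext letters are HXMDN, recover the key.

Subtract each crib letter from the matching ciphertext letter (mod 26):
G(6)−H(7)=-1≡25 → Z
R(17)−X(23)=-6≡20 → U
I(8)−M(12)=-4≡22 → W
F(5)−D(3)=2 → C
X(23)−N(13)=10 → K

ZUWCK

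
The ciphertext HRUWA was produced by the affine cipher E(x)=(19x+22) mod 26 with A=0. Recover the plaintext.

The inverse of 19 mod 26 is 11, since 19·11=209≡1. Apply D(y)=11·(y−22) mod 26:
H(7): 11·(7−22)=-165≡17 → R
R(17): 11·(17−22)=-55≡23 → X
U(20): 11·(20−22)=-22≡4 → E
W(22): 11·(22−22)=0 → A
A(0): 11·(0−22)=-242≡18 → S

RXEAS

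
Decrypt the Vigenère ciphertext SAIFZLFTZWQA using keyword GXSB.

MDQETONSTZYZ

Repeat the key across the ciphertext: GXSBGXSBGXSB
S(18)−G(6): 12 → M
A(0)−X(23): -23≡3 → D
I(8)−S(18): -10≡16 → Q
F(5)−B(1): 4 → E
Z(25)−G(6): 19 → T
L(11)−X(23): -12≡14 → O
F(5)−S(18): -13≡13 → N
T(19)−B(1): 18 → S
Z(25)−G(6): 19 → T
W(22)−X(23): -1≡25 → Z
Q(16)−S(18): -2≡24 → Y
A(0)−B(1): -1≡25 → Z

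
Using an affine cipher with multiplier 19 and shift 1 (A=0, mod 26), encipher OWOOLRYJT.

HDHHCMPQY

O(14): 19·14+1=267≡7 → H
W(22): 19·22+1=419≡3 → D
O(14): 19·14+1=267≡7 → H
O(14): 19·14+1=267≡7 → H
L(11): 19·11+1=210≡2 → C
R(17): 19·17+1=324≡12 → M
Y(24): 19·24+1=457≡15 → P
J(9): 19·9+1=172≡16 → Q
T(19): 19·19+1=362≡24 → Y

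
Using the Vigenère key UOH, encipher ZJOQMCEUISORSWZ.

Repeat the key across the message: UOHUOHUOHUOHUOH
Z(25)+U(20): 45≡19 → T
J(9)+O(14): 23 → X
O(14)+H(7): 21 → V
Q(16)+U(20): 36≡10 → K
M(12)+O(14): 26≡0 → A
C(2)+H(7): 9 → J
E(4)+U(20): 24 → Y
U(20)+O(14): 34≡8 → I
I(8)+H(7): 15 → P
S(18)+U(20): 38≡12 → M
O(14)+O(14): 28≡2 → C
R(17)+H(7): 24 → Y
S(18)+U(20): 38≡12 → M
W(22)+O(14): 36≡10 → K
Z(25)+H(7): 32≡6 → G

TXVKAJYIPMCYMKG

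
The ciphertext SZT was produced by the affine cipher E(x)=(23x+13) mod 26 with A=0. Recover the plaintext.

The inverse of 23 mod 26 is 17, since 23·17=391≡1. Apply D(y)=17·(y−13) mod 26:
S(18): 17·(18−13)=85≡7 → H
Z(25): 17·(25−13)=204≡22 → W
T(19): 17·(19−13)=102≡24 → Y

HWY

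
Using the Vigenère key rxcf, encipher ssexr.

Repeat the key across the message: rxcfr
s(18)+r(17): 35≡9 → j
s(18)+x(23): 41≡15 → p
e(4)+c(2): 6 → g
x(23)+f(5): 28≡2 → c
r(17)+r(17): 34≡8 → i

jpgci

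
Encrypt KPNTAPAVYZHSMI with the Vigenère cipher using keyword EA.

Repeat the key across the message: EAEAEAEAEAEAEA
K(10)+E(4): 14 → O
P(15)+A(0): 15 → P
N(13)+E(4): 17 → R
T(19)+A(0): 19 → T
A(0)+E(4): 4 → E
P(15)+A(0): 15 → P
A(0)+E(4): 4 → E
V(21)+A(0): 21 → V
Y(24)+E(4): 28≡2 → C
Z(25)+A(0): 25 → Z
H(7)+E(4): 11 → L
S(18)+A(0): 18 → S
M(12)+E(4): 16 → Q
I(8)+A(0): 8 → I

OPRTEPEVCZLSQI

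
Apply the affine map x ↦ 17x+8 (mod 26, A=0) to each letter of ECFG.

E(4): 17·4+8=76≡24 → Y
C(2): 17·2+8=42≡16 → Q
F(5): 17·5+8=93≡15 → P
G(6): 17·6+8=110≡6 → G

YQPG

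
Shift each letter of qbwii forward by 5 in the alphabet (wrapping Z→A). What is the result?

q(16): 16+5=21 → v
b(1): 1+5=6 → g
w(22): 22+5=27≡1 → b
i(8): 8+5=13 → n
i(8): 8+5=13 → n

vgbnn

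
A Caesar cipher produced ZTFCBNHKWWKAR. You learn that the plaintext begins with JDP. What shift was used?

From the crib: Z(25)−J(9)=16, so the shift is 16.

16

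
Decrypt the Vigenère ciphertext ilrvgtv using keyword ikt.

abynwan

Repeat the key across the ciphertext: iktikti
i(8)−i(8): 0 → a
l(11)−k(10): 1 → b
r(17)−t(19): -2≡24 → y
v(21)−i(8): 13 → n
g(6)−k(10): -4≡22 → w
t(19)−t(19): 0 → a
v(21)−i(8): 13 → n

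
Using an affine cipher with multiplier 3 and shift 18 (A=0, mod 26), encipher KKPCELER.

K(10): 3·10+18=48≡22 → W
K(10): 3·10+18=48≡22 → W
P(15): 3·15+18=63≡11 → L
C(2): 3·2+18=24 → Y
E(4): 3·4+18=30≡4 → E
L(11): 3·11+18=51≡25 → Z
E(4): 3·4+18=30≡4 → E
R(17): 3·17+18=69≡17 → R

WWLYEZER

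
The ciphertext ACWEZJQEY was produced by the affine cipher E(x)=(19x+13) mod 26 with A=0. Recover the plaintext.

The inverse of 19 mod 26 is 11, since 19·11=209≡1. Apply D(y)=11·(y−13) mod 26:
A(0): 11·(0−13)=-143≡13 → N
C(2): 11·(2−13)=-121≡9 → J
W(22): 11·(22−13)=99≡21 → V
E(4): 11·(4−13)=-99≡5 → F
Z(25): 11·(25−13)=132≡2 → C
J(9): 11·(9−13)=-44≡8 → I
Q(16): 11·(16−13)=33≡7 → H
E(4): 11·(4−13)=-99≡5 → F
Y(24): 11·(24−13)=121≡17 → R

NJVFCIHFR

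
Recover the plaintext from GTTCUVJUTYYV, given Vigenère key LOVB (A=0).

Repeat the key across the ciphertext: LOVBLOVBLOVB
G(6)−L(11): -5≡21 → V
T(19)−O(14): 5 → F
T(19)−V(21): -2≡24 → Y
C(2)−B(1): 1 → B
U(20)−L(11): 9 → J
V(21)−O(14): 7 → H
J(9)−V(21): -12≡14 → O
U(20)−B(1): 19 → T
T(19)−L(11): 8 → I
Y(24)−O(14): 10 → K
Y(24)−V(21): 3 → D
V(21)−B(1): 20 → U

VFYBJHOTIKDU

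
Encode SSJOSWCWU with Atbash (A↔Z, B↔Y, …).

S(18) → H(7)
S(18) → H(7)
J(9) → Q(16)
O(14) → L(11)
S(18) → H(7)
W(22) → D(3)
C(2) → X(23)
W(22) → D(3)
U(20) → F(5)

HHQLHDXDF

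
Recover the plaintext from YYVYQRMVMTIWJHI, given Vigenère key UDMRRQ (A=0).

EVJHZBSSACRGPEW

Repeat the key across the ciphertext: UDMRRQUDMRRQUDM
Y(24)−U(20): 4 → E
Y(24)−D(3): 21 → V
V(21)−M(12): 9 → J
Y(24)−R(17): 7 → H
Q(16)−R(17): -1≡25 → Z
R(17)−Q(16): 1 → B
M(12)−U(20): -8≡18 → S
V(21)−D(3): 18 → S
M(12)−M(12): 0 → A
T(19)−R(17): 2 → C
I(8)−R(17): -9≡17 → R
W(22)−Q(16): 6 → G
J(9)−U(20): -11≡15 → P
H(7)−D(3): 4 → E
I(8)−M(12): -4≡22 → W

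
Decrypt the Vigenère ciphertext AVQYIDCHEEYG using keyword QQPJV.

Repeat the key across the ciphertext: QQPJVQQPJVQQ
A(0)−Q(16): -16≡10 → K
V(21)−Q(16): 5 → F
Q(16)−P(15): 1 → B
Y(24)−J(9): 15 → P
I(8)−V(21): -13≡13 → N
D(3)−Q(16): -13≡13 → N
C(2)−Q(16): -14≡12 → M
H(7)−P(15): -8≡18 → S
E(4)−J(9): -5≡21 → V
E(4)−V(21): -17≡9 → J
Y(24)−Q(16): 8 → I
G(6)−Q(16): -10≡16 → Q

KFBPNNMSVJIQ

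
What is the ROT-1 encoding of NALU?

N(13): 13+1=14 → O
A(0): 0+1=1 → B
L(11): 11+1=12 → M
U(20): 20+1=21 → V

OBMV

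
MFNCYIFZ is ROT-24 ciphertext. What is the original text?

OHPEAKHB

M(12): 12−24=-12≡14 → O
F(5): 5−24=-19≡7 → H
N(13): 13−24=-11≡15 → P
C(2): 2−24=-22≡4 → E
Y(24): 24−24=0 → A
I(8): 8−24=-16≡10 → K
F(5): 5−24=-19≡7 → H
Z(25): 25−24=1 → B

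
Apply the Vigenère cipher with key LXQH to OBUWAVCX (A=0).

Repeat the key across the message: LXQHLXQH
O(14)+L(11): 25 → Z
B(1)+X(23): 24 → Y
U(20)+Q(16): 36≡10 → K
W(22)+H(7): 29≡3 → D
A(0)+L(11): 11 → L
V(21)+X(23): 44≡18 → S
C(2)+Q(16): 18 → S
X(23)+H(7): 30≡4 → E

ZYKDLSSE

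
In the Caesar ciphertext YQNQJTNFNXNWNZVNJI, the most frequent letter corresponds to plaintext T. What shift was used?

20

The most frequent ciphertext letter is N (appears 6 times).
N is position 13; T is position 19.
Shift = -6≡20.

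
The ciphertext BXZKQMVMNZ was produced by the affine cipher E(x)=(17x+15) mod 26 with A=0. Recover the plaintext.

QCWPXJIJGW

The inverse of 17 mod 26 is 23, since 17·23=391≡1. Apply D(y)=23·(y−15) mod 26:
B(1): 23·(1−15)=-322≡16 → Q
X(23): 23·(23−15)=184≡2 → C
Z(25): 23·(25−15)=230≡22 → W
K(10): 23·(10−15)=-115≡15 → P
Q(16): 23·(16−15)=23 → X
M(12): 23·(12−15)=-69≡9 → J
V(21): 23·(21−15)=138≡8 → I
M(12): 23·(12−15)=-69≡9 → J
N(13): 23·(13−15)=-46≡6 → G
Z(25): 23·(25−15)=230≡22 → W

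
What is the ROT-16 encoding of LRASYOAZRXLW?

L(11): 11+16=27≡1 → B
R(17): 17+16=33≡7 → H
A(0): 0+16=16 → Q
S(18): 18+16=34≡8 → I
Y(24): 24+16=40≡14 → O
O(14): 14+16=30≡4 → E
A(0): 0+16=16 → Q
Z(25): 25+16=41≡15 → P
R(17): 17+16=33≡7 → H
X(23): 23+16=39≡13 → N
L(11): 11+16=27≡1 → B
W(22): 22+16=38≡12 → M

BHQIOEQPHNBM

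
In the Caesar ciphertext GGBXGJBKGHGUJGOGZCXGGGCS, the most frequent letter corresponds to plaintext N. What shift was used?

19

The most frequent ciphertext letter is G (appears 10 times).
G is position 6; N is position 13.
Shift = -7≡19.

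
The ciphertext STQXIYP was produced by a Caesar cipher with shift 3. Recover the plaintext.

PQNUFVM

S(18): 18−3=15 → P
T(19): 19−3=16 → Q
Q(16): 16−3=13 → N
X(23): 23−3=20 → U
I(8): 8−3=5 → F
Y(24): 24−3=21 → V
P(15): 15−3=12 → M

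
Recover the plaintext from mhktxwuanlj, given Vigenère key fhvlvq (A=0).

hapicgptsao

Repeat the key across the ciphertext: fhvlvqfhvlv
m(12)−f(5): 7 → h
h(7)−h(7): 0 → a
k(10)−v(21): -11≡15 → p
t(19)−l(11): 8 → i
x(23)−v(21): 2 → c
w(22)−q(16): 6 → g
u(20)−f(5): 15 → p
a(0)−h(7): -7≡19 → t
n(13)−v(21): -8≡18 → s
l(11)−l(11): 0 → a
j(9)−v(21): -12≡14 → o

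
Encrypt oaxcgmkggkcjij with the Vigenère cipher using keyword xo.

louqdahudyzxfx

Repeat the key across the message: xoxoxoxoxoxoxo
o(14)+x(23): 37≡11 → l
a(0)+o(14): 14 → o
x(23)+x(23): 46≡20 → u
c(2)+o(14): 16 → q
g(6)+x(23): 29≡3 → d
m(12)+o(14): 26≡0 → a
k(10)+x(23): 33≡7 → h
g(6)+o(14): 20 → u
g(6)+x(23): 29≡3 → d
k(10)+o(14): 24 → y
c(2)+x(23): 25 → z
j(9)+o(14): 23 → x
i(8)+x(23): 31≡5 → f
j(9)+o(14): 23 → x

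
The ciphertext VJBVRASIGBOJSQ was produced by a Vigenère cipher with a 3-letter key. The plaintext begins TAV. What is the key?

CJG

Subtract each crib letter from the matching ciphertext letter (mod 26):
V(21)−T(19)=2 → C
J(9)−A(0)=9 → J
B(1)−V(21)=-20≡6 → G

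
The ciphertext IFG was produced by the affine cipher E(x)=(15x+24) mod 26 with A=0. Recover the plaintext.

SXE

The inverse of 15 mod 26 is 7, since 15·7=105≡1. Apply D(y)=7·(y−24) mod 26:
I(8): 7·(8−24)=-112≡18 → S
F(5): 7·(5−24)=-133≡23 → X
G(6): 7·(6−24)=-126≡4 → E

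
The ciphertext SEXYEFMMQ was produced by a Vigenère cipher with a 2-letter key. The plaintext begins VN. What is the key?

XR

Subtract each crib letter from the matching ciphertext letter (mod 26):
S(18)−V(21)=-3≡23 → X
E(4)−N(13)=-9≡17 → R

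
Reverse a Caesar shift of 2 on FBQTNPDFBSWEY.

F(5): 5−2=3 → D
B(1): 1−2=-1≡25 → Z
Q(16): 16−2=14 → O
T(19): 19−2=17 → R
N(13): 13−2=11 → L
P(15): 15−2=13 → N
D(3): 3−2=1 → B
F(5): 5−2=3 → D
B(1): 1−2=-1≡25 → Z
S(18): 18−2=16 → Q
W(22): 22−2=20 → U
E(4): 4−2=2 → C
Y(24): 24−2=22 → W

DZORLNBDZQUCW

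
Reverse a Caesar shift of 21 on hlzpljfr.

mqeuqokw

h(7): 7−21=-14≡12 → m
l(11): 11−21=-10≡16 → q
z(25): 25−21=4 → e
p(15): 15−21=-6≡20 → u
l(11): 11−21=-10≡16 → q
j(9): 9−21=-12≡14 → o
f(5): 5−21=-16≡10 → k
r(17): 17−21=-4≡22 → w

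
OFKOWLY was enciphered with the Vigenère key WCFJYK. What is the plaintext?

SDFFYBC

Repeat the key across the ciphertext: WCFJYKW
O(14)−W(22): -8≡18 → S
F(5)−C(2): 3 → D
K(10)−F(5): 5 → F
O(14)−J(9): 5 → F
W(22)−Y(24): -2≡24 → Y
L(11)−K(10): 1 → B
Y(24)−W(22): 2 → C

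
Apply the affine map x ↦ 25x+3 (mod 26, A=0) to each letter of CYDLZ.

C(2): 25·2+3=53≡1 → B
Y(24): 25·24+3=603≡5 → F
D(3): 25·3+3=78≡0 → A
L(11): 25·11+3=278≡18 → S
Z(25): 25·25+3=628≡4 → E

BFASE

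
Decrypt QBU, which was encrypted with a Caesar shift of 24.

SDW

Q(16): 16−24=-8≡18 → S
B(1): 1−24=-23≡3 → D
U(20): 20−24=-4≡22 → W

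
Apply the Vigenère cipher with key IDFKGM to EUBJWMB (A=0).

Repeat the key across the message: IDFKGMI
E(4)+I(8): 12 → M
U(20)+D(3): 23 → X
B(1)+F(5): 6 → G
J(9)+K(10): 19 → T
W(22)+G(6): 28≡2 → C
M(12)+M(12): 24 → Y
B(1)+I(8): 9 → J

MXGTCYJ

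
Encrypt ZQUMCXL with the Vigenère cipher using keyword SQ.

RGMCUND

Repeat the key across the message: SQSQSQS
Z(25)+S(18): 43≡17 → R
Q(16)+Q(16): 32≡6 → G
U(20)+S(18): 38≡12 → M
M(12)+Q(16): 28≡2 → C
C(2)+S(18): 20 → U
X(23)+Q(16): 39≡13 → N
L(11)+S(18): 29≡3 → D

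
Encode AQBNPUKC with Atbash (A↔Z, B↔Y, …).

ZJYMKFPX

A(0) → Z(25)
Q(16) → J(9)
B(1) → Y(24)
N(13) → M(12)
P(15) → K(10)
U(20) → F(5)
K(10) → P(15)
C(2) → X(23)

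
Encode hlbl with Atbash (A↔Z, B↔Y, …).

h(7) → s(18)
l(11) → o(14)
b(1) → y(24)
l(11) → o(14)

soyo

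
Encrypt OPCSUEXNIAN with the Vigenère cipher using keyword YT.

Repeat the key across the message: YTYTYTYTYTY
O(14)+Y(24): 38≡12 → M
P(15)+T(19): 34≡8 → I
C(2)+Y(24): 26≡0 → A
S(18)+T(19): 37≡11 → L
U(20)+Y(24): 44≡18 → S
E(4)+T(19): 23 → X
X(23)+Y(24): 47≡21 → V
N(13)+T(19): 32≡6 → G
I(8)+Y(24): 32≡6 → G
A(0)+T(19): 19 → T
N(13)+Y(24): 37≡11 → L

MIALSXVGGTL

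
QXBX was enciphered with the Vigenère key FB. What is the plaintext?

LWWW

Repeat the key across the ciphertext: FBFB
Q(16)−F(5): 11 → L
X(23)−B(1): 22 → W
B(1)−F(5): -4≡22 → W
X(23)−B(1): 22 → W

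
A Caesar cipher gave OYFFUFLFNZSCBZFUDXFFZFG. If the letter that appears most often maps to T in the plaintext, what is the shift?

12

The most frequent ciphertext letter is F (appears 8 times).
F is position 5; T is position 19.
Shift = -14≡12.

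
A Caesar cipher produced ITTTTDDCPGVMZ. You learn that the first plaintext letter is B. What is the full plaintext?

From the crib: I(8)−B(1)=7, so the shift is 7.
Subtract 7 from each ciphertext letter:
I(8): 8−7=1 → B
T(19): 19−7=12 → M
T(19): 19−7=12 → M
T(19): 19−7=12 → M
T(19): 19−7=12 → M
D(3): 3−7=-4≡22 → W
D(3): 3−7=-4≡22 → W
C(2): 2−7=-5≡21 → V
P(15): 15−7=8 → I
G(6): 6−7=-1≡25 → Z
V(21): 21−7=14 → O
M(12): 12−7=5 → F
Z(25): 25−7=18 → S

BMMMMWWVIZOFS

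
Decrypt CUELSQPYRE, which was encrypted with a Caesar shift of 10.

SKUBIGFOHU

C(2): 2−10=-8≡18 → S
U(20): 20−10=10 → K
E(4): 4−10=-6≡20 → U
L(11): 11−10=1 → B
S(18): 18−10=8 → I
Q(16): 16−10=6 → G
P(15): 15−10=5 → F
Y(24): 24−10=14 → O
R(17): 17−10=7 → H
E(4): 4−10=-6≡20 → U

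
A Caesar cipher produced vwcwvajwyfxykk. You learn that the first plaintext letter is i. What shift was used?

From the crib: v(21)−i(8)=13, so the shift is 13.

13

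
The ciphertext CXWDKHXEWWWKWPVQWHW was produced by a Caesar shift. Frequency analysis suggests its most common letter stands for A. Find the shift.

22

The most frequent ciphertext letter is W (appears 7 times).
W is position 22; A is position 0.
Shift = 22.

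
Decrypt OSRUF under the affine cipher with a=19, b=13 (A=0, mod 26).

LDSZQ

The inverse of 19 mod 26 is 11, since 19·11=209≡1. Apply D(y)=11·(y−13) mod 26:
O(14): 11·(14−13)=11 → L
S(18): 11·(18−13)=55≡3 → D
R(17): 11·(17−13)=44≡18 → S
U(20): 11·(20−13)=77≡25 → Z
F(5): 11·(5−13)=-88≡16 → Q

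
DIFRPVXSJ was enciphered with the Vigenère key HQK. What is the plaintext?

Repeat the key across the ciphertext: HQKHQKHQK
D(3)−H(7): -4≡22 → W
I(8)−Q(16): -8≡18 → S
F(5)−K(10): -5≡21 → V
R(17)−H(7): 10 → K
P(15)−Q(16): -1≡25 → Z
V(21)−K(10): 11 → L
X(23)−H(7): 16 → Q
S(18)−Q(16): 2 → C
J(9)−K(10): -1≡25 → Z

WSVKZLQCZ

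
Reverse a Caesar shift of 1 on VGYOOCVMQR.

UFXNNBULPQ

V(21): 21−1=20 → U
G(6): 6−1=5 → F
Y(24): 24−1=23 → X
O(14): 14−1=13 → N
O(14): 14−1=13 → N
C(2): 2−1=1 → B
V(21): 21−1=20 → U
M(12): 12−1=11 → L
Q(16): 16−1=15 → P
R(17): 17−1=16 → Q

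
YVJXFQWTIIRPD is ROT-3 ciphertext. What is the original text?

VSGUCNTQFFOMA

Y(24): 24−3=21 → V
V(21): 21−3=18 → S
J(9): 9−3=6 → G
X(23): 23−3=20 → U
F(5): 5−3=2 → C
Q(16): 16−3=13 → N
W(22): 22−3=19 → T
T(19): 19−3=16 → Q
I(8): 8−3=5 → F
I(8): 8−3=5 → F
R(17): 17−3=14 → O
P(15): 15−3=12 → M
D(3): 3−3=0 → A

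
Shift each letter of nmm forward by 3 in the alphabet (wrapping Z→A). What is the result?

qpp

n(13): 13+3=16 → q
m(12): 12+3=15 → p
m(12): 12+3=15 → p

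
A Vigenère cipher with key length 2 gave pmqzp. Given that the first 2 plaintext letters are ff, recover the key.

Subtract each crib letter from the matching ciphertext letter (mod 26):
p(15)−f(5)=10 → k
m(12)−f(5)=7 → h

kh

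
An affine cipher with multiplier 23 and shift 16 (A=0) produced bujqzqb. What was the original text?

The inverse of 23 mod 26 is 17, since 23·17=391≡1. Apply D(y)=17·(y−16) mod 26:
b(1): 17·(1−16)=-255≡5 → f
u(20): 17·(20−16)=68≡16 → q
j(9): 17·(9−16)=-119≡11 → l
q(16): 17·(16−16)=0 → a
z(25): 17·(25−16)=153≡23 → x
q(16): 17·(16−16)=0 → a
b(1): 17·(1−16)=-255≡5 → f

fqlaxaf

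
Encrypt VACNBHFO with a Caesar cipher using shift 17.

V(21): 21+17=38≡12 → M
A(0): 0+17=17 → R
C(2): 2+17=19 → T
N(13): 13+17=30≡4 → E
B(1): 1+17=18 → S
H(7): 7+17=24 → Y
F(5): 5+17=22 → W
O(14): 14+17=31≡5 → F

MRTESYWF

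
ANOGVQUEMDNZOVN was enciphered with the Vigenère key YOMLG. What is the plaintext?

CZCVPSGSBXPLCKH

Repeat the key across the ciphertext: YOMLGYOMLGYOMLG
A(0)−Y(24): -24≡2 → C
N(13)−O(14): -1≡25 → Z
O(14)−M(12): 2 → C
G(6)−L(11): -5≡21 → V
V(21)−G(6): 15 → P
Q(16)−Y(24): -8≡18 → S
U(20)−O(14): 6 → G
E(4)−M(12): -8≡18 → S
M(12)−L(11): 1 → B
D(3)−G(6): -3≡23 → X
N(13)−Y(24): -11≡15 → P
Z(25)−O(14): 11 → L
O(14)−M(12): 2 → C
V(21)−L(11): 10 → K
N(13)−G(6): 7 → H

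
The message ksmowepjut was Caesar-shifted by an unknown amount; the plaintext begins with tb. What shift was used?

17

From the crib: k(10)−t(19)=-9≡17, so the shift is 17.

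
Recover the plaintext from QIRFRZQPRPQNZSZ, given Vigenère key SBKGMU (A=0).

Repeat the key across the ciphertext: SBKGMUSBKGMUSBK
Q(16)−S(18): -2≡24 → Y
I(8)−B(1): 7 → H
R(17)−K(10): 7 → H
F(5)−G(6): -1≡25 → Z
R(17)−M(12): 5 → F
Z(25)−U(20): 5 → F
Q(16)−S(18): -2≡24 → Y
P(15)−B(1): 14 → O
R(17)−K(10): 7 → H
P(15)−G(6): 9 → J
Q(16)−M(12): 4 → E
N(13)−U(20): -7≡19 → T
Z(25)−S(18): 7 → H
S(18)−B(1): 17 → R
Z(25)−K(10): 15 → P

YHHZFFYOHJETHRP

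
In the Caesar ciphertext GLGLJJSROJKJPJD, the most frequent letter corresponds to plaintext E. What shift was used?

The most frequent ciphertext letter is J (appears 5 times).
J is position 9; E is position 4.
Shift = 5.

5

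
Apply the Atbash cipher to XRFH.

X(23) → C(2)
R(17) → I(8)
F(5) → U(20)
H(7) → S(18)

CIUS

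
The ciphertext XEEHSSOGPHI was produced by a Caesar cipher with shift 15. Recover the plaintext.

X(23): 23−15=8 → I
E(4): 4−15=-11≡15 → P
E(4): 4−15=-11≡15 → P
H(7): 7−15=-8≡18 → S
S(18): 18−15=3 → D
S(18): 18−15=3 → D
O(14): 14−15=-1≡25 → Z
G(6): 6−15=-9≡17 → R
P(15): 15−15=0 → A
H(7): 7−15=-8≡18 → S
I(8): 8−15=-7≡19 → T

IPPSDDZRAST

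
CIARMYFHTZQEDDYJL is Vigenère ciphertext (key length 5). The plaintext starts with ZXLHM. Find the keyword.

DLPKA

Subtract each crib letter from the matching ciphertext letter (mod 26):
C(2)−Z(25)=-23≡3 → D
I(8)−X(23)=-15≡11 → L
A(0)−L(11)=-11≡15 → P
R(17)−H(7)=10 → K
M(12)−M(12)=0 → A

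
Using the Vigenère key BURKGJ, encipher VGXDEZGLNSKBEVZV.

WAONKIHFECQKFPQF

Repeat the key across the message: BURKGJBURKGJBURK
V(21)+B(1): 22 → W
G(6)+U(20): 26≡0 → A
X(23)+R(17): 40≡14 → O
D(3)+K(10): 13 → N
E(4)+G(6): 10 → K
Z(25)+J(9): 34≡8 → I
G(6)+B(1): 7 → H
L(11)+U(20): 31≡5 → F
N(13)+R(17): 30≡4 → E
S(18)+K(10): 28≡2 → C
K(10)+G(6): 16 → Q
B(1)+J(9): 10 → K
E(4)+B(1): 5 → F
V(21)+U(20): 41≡15 → P
Z(25)+R(17): 42≡16 → Q
V(21)+K(10): 31≡5 → F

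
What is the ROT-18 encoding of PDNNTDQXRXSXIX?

HVFFLVIPJPKPAP

P(15): 15+18=33≡7 → H
D(3): 3+18=21 → V
N(13): 13+18=31≡5 → F
N(13): 13+18=31≡5 → F
T(19): 19+18=37≡11 → L
D(3): 3+18=21 → V
Q(16): 16+18=34≡8 → I
X(23): 23+18=41≡15 → P
R(17): 17+18=35≡9 → J
X(23): 23+18=41≡15 → P
S(18): 18+18=36≡10 → K
X(23): 23+18=41≡15 → P
I(8): 8+18=26≡0 → A
X(23): 23+18=41≡15 → P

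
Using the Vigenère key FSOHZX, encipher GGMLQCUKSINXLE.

LYASPZZCGPMUQW

Repeat the key across the message: FSOHZXFSOHZXFS
G(6)+F(5): 11 → L
G(6)+S(18): 24 → Y
M(12)+O(14): 26≡0 → A
L(11)+H(7): 18 → S
Q(16)+Z(25): 41≡15 → P
C(2)+X(23): 25 → Z
U(20)+F(5): 25 → Z
K(10)+S(18): 28≡2 → C
S(18)+O(14): 32≡6 → G
I(8)+H(7): 15 → P
N(13)+Z(25): 38≡12 → M
X(23)+X(23): 46≡20 → U
L(11)+F(5): 16 → Q
E(4)+S(18): 22 → W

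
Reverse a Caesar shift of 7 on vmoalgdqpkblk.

v(21): 21−7=14 → o
m(12): 12−7=5 → f
o(14): 14−7=7 → h
a(0): 0−7=-7≡19 → t
l(11): 11−7=4 → e
g(6): 6−7=-1≡25 → z
d(3): 3−7=-4≡22 → w
q(16): 16−7=9 → j
p(15): 15−7=8 → i
k(10): 10−7=3 → d
b(1): 1−7=-6≡20 → u
l(11): 11−7=4 → e
k(10): 10−7=3 → d

ofhtezwjidued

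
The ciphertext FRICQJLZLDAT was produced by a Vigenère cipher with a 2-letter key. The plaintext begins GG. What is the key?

ZL

Subtract each crib letter from the matching ciphertext letter (mod 26):
F(5)−G(6)=-1≡25 → Z
R(17)−G(6)=11 → L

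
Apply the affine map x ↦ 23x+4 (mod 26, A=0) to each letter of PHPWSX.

LJLQCN

P(15): 23·15+4=349≡11 → L
H(7): 23·7+4=165≡9 → J
P(15): 23·15+4=349≡11 → L
W(22): 23·22+4=510≡16 → Q
S(18): 23·18+4=418≡2 → C
X(23): 23·23+4=533≡13 → N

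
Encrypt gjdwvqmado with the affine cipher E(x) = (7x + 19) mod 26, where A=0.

jeorkbzton

g(6): 7·6+19=61≡9 → j
j(9): 7·9+19=82≡4 → e
d(3): 7·3+19=40≡14 → o
w(22): 7·22+19=173≡17 → r
v(21): 7·21+19=166≡10 → k
q(16): 7·16+19=131≡1 → b
m(12): 7·12+19=103≡25 → z
a(0): 7·0+19=19 → t
d(3): 7·3+19=40≡14 → o
o(14): 7·14+19=117≡13 → n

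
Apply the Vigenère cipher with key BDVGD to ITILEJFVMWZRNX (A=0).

Repeat the key across the message: BDVGDBDVGDBDVG
I(8)+B(1): 9 → J
T(19)+D(3): 22 → W
I(8)+V(21): 29≡3 → D
L(11)+G(6): 17 → R
E(4)+D(3): 7 → H
J(9)+B(1): 10 → K
F(5)+D(3): 8 → I
V(21)+V(21): 42≡16 → Q
M(12)+G(6): 18 → S
W(22)+D(3): 25 → Z
Z(25)+B(1): 26≡0 → A
R(17)+D(3): 20 → U
N(13)+V(21): 34≡8 → I
X(23)+G(6): 29≡3 → D

JWDRHKIQSZAUID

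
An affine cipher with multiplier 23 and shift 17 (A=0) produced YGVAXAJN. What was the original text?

The inverse of 23 mod 26 is 17, since 23·17=391≡1. Apply D(y)=17·(y−17) mod 26:
Y(24): 17·(24−17)=119≡15 → P
G(6): 17·(6−17)=-187≡21 → V
V(21): 17·(21−17)=68≡16 → Q
A(0): 17·(0−17)=-289≡23 → X
X(23): 17·(23−17)=102≡24 → Y
A(0): 17·(0−17)=-289≡23 → X
J(9): 17·(9−17)=-136≡20 → U
N(13): 17·(13−17)=-68≡10 → K

PVQXYXUK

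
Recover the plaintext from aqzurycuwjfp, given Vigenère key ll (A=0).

Repeat the key across the ciphertext: llllllllllll
a(0)−l(11): -11≡15 → p
q(16)−l(11): 5 → f
z(25)−l(11): 14 → o
u(20)−l(11): 9 → j
r(17)−l(11): 6 → g
y(24)−l(11): 13 → n
c(2)−l(11): -9≡17 → r
u(20)−l(11): 9 → j
w(22)−l(11): 11 → l
j(9)−l(11): -2≡24 → y
f(5)−l(11): -6≡20 → u
p(15)−l(11): 4 → e

pfojgnrjlyue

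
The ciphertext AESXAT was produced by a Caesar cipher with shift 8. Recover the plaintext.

SWKPSL

A(0): 0−8=-8≡18 → S
E(4): 4−8=-4≡22 → W
S(18): 18−8=10 → K
X(23): 23−8=15 → P
A(0): 0−8=-8≡18 → S
T(19): 19−8=11 → L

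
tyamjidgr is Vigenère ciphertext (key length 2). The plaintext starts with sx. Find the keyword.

bb

Subtract each crib letter from the matching ciphertext letter (mod 26):
t(19)−s(18)=1 → b
y(24)−x(23)=1 → b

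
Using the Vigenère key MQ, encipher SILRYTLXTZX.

EYXHKJXNFPJ

Repeat the key across the message: MQMQMQMQMQM
S(18)+M(12): 30≡4 → E
I(8)+Q(16): 24 → Y
L(11)+M(12): 23 → X
R(17)+Q(16): 33≡7 → H
Y(24)+M(12): 36≡10 → K
T(19)+Q(16): 35≡9 → J
L(11)+M(12): 23 → X
X(23)+Q(16): 39≡13 → N
T(19)+M(12): 31≡5 → F
Z(25)+Q(16): 41≡15 → P
X(23)+M(12): 35≡9 → J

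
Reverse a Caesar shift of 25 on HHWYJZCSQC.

IIXZKADTRD

H(7): 7−25=-18≡8 → I
H(7): 7−25=-18≡8 → I
W(22): 22−25=-3≡23 → X
Y(24): 24−25=-1≡25 → Z
J(9): 9−25=-16≡10 → K
Z(25): 25−25=0 → A
C(2): 2−25=-23≡3 → D
S(18): 18−25=-7≡19 → T
Q(16): 16−25=-9≡17 → R
C(2): 2−25=-23≡3 → D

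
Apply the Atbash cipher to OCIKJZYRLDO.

O(14) → L(11)
C(2) → X(23)
I(8) → R(17)
K(10) → P(15)
J(9) → Q(16)
Z(25) → A(0)
Y(24) → B(1)
R(17) → I(8)
L(11) → O(14)
D(3) → W(22)
O(14) → L(11)

LXRPQABIOWL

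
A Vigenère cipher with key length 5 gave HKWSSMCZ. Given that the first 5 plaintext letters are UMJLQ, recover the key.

Subtract each crib letter from the matching ciphertext letter (mod 26):
H(7)−U(20)=-13≡13 → N
K(10)−M(12)=-2≡24 → Y
W(22)−J(9)=13 → N
S(18)−L(11)=7 → H
S(18)−Q(16)=2 → C

NYNHC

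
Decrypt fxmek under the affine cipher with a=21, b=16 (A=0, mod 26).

The inverse of 21 mod 26 is 5, since 21·5=105≡1. Apply D(y)=5·(y−16) mod 26:
f(5): 5·(5−16)=-55≡23 → x
x(23): 5·(23−16)=35≡9 → j
m(12): 5·(12−16)=-20≡6 → g
e(4): 5·(4−16)=-60≡18 → s
k(10): 5·(10−16)=-30≡22 → w

xjgsw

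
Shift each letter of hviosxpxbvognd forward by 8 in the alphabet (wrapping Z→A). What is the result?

h(7): 7+8=15 → p
v(21): 21+8=29≡3 → d
i(8): 8+8=16 → q
o(14): 14+8=22 → w
s(18): 18+8=26≡0 → a
x(23): 23+8=31≡5 → f
p(15): 15+8=23 → x
x(23): 23+8=31≡5 → f
b(1): 1+8=9 → j
v(21): 21+8=29≡3 → d
o(14): 14+8=22 → w
g(6): 6+8=14 → o
n(13): 13+8=21 → v
d(3): 3+8=11 → l

pdqwafxfjdwovl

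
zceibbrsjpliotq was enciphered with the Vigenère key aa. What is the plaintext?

zceibbrsjpliotq

Repeat the key across the ciphertext: aaaaaaaaaaaaaaa
z(25)−a(0): 25 → z
c(2)−a(0): 2 → c
e(4)−a(0): 4 → e
i(8)−a(0): 8 → i
b(1)−a(0): 1 → b
b(1)−a(0): 1 → b
r(17)−a(0): 17 → r
s(18)−a(0): 18 → s
j(9)−a(0): 9 → j
p(15)−a(0): 15 → p
l(11)−a(0): 11 → l
i(8)−a(0): 8 → i
o(14)−a(0): 14 → o
t(19)−a(0): 19 → t
q(16)−a(0): 16 → q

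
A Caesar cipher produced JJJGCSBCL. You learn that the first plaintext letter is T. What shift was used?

16

From the crib: J(9)−T(19)=-10≡16, so the shift is 16.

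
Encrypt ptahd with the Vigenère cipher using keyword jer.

yxrqh

Repeat the key across the message: jerje
p(15)+j(9): 24 → y
t(19)+e(4): 23 → x
a(0)+r(17): 17 → r
h(7)+j(9): 16 → q
d(3)+e(4): 7 → h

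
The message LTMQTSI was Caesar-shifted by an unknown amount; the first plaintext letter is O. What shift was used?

23

From the crib: L(11)−O(14)=-3≡23, so the shift is 23.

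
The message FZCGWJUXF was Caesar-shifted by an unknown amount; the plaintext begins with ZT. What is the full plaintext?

ZTWAQDORZ

From the crib: F(5)−Z(25)=-20≡6, so the shift is 6.
Subtract 6 from each ciphertext letter:
F(5): 5−6=-1≡25 → Z
Z(25): 25−6=19 → T
C(2): 2−6=-4≡22 → W
G(6): 6−6=0 → A
W(22): 22−6=16 → Q
J(9): 9−6=3 → D
U(20): 20−6=14 → O
X(23): 23−6=17 → R
F(5): 5−6=-1≡25 → Z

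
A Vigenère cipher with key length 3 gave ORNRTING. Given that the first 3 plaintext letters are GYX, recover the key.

ITQ

Subtract each crib letter from the matching ciphertext letter (mod 26):
O(14)−G(6)=8 → I
R(17)−Y(24)=-7≡19 → T
N(13)−X(23)=-10≡16 → Q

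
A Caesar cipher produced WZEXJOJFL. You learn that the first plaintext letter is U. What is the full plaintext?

UXCVHMHDJ

From the crib: W(22)−U(20)=2, so the shift is 2.
Subtract 2 from each ciphertext letter:
W(22): 22−2=20 → U
Z(25): 25−2=23 → X
E(4): 4−2=2 → C
X(23): 23−2=21 → V
J(9): 9−2=7 → H
O(14): 14−2=12 → M
J(9): 9−2=7 → H
F(5): 5−2=3 → D
L(11): 11−2=9 → J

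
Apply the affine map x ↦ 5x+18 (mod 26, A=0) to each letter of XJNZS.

X(23): 5·23+18=133≡3 → D
J(9): 5·9+18=63≡11 → L
N(13): 5·13+18=83≡5 → F
Z(25): 5·25+18=143≡13 → N
S(18): 5·18+18=108≡4 → E

DLFNE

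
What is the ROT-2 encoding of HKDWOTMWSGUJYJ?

H(7): 7+2=9 → J
K(10): 10+2=12 → M
D(3): 3+2=5 → F
W(22): 22+2=24 → Y
O(14): 14+2=16 → Q
T(19): 19+2=21 → V
M(12): 12+2=14 → O
W(22): 22+2=24 → Y
S(18): 18+2=20 → U
G(6): 6+2=8 → I
U(20): 20+2=22 → W
J(9): 9+2=11 → L
Y(24): 24+2=26≡0 → A
J(9): 9+2=11 → L

JMFYQVOYUIWLAL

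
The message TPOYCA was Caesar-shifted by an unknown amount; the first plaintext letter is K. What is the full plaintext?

KGFPTR

From the crib: T(19)−K(10)=9, so the shift is 9.
Subtract 9 from each ciphertext letter:
T(19): 19−9=10 → K
P(15): 15−9=6 → G
O(14): 14−9=5 → F
Y(24): 24−9=15 → P
C(2): 2−9=-7≡19 → T
A(0): 0−9=-9≡17 → R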